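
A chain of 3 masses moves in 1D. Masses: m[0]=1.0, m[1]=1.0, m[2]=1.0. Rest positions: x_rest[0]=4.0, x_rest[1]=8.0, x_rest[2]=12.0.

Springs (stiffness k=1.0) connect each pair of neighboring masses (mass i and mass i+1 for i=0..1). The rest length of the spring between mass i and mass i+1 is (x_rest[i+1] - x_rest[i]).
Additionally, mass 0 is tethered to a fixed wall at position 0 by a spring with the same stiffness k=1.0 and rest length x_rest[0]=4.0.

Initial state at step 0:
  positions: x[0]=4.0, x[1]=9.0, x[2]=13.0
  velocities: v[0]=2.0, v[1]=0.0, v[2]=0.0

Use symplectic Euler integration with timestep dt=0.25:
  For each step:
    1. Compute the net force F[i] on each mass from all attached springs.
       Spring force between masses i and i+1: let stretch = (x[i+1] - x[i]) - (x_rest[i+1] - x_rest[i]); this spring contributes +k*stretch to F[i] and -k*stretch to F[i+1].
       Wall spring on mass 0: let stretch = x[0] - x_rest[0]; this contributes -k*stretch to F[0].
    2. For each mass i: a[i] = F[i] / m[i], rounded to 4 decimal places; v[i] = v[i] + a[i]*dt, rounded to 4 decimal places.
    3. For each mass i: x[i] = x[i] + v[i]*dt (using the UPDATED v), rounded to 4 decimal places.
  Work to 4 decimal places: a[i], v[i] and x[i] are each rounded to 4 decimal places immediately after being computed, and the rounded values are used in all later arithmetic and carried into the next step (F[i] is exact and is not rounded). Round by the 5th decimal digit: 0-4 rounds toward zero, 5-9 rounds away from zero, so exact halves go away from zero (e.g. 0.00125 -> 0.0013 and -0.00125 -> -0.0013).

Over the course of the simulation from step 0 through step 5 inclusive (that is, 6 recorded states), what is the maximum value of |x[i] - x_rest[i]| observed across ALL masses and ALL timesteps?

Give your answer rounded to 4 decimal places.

Answer: 2.0269

Derivation:
Step 0: x=[4.0000 9.0000 13.0000] v=[2.0000 0.0000 0.0000]
Step 1: x=[4.5625 8.9375 13.0000] v=[2.2500 -0.2500 0.0000]
Step 2: x=[5.1133 8.8555 12.9961] v=[2.2031 -0.3281 -0.0156]
Step 3: x=[5.5784 8.7984 12.9834] v=[1.8603 -0.2285 -0.0508]
Step 4: x=[5.8961 8.8016 12.9591] v=[1.2707 0.0128 -0.0971]
Step 5: x=[6.0269 8.8831 12.9250] v=[0.5231 0.3258 -0.1365]
Max displacement = 2.0269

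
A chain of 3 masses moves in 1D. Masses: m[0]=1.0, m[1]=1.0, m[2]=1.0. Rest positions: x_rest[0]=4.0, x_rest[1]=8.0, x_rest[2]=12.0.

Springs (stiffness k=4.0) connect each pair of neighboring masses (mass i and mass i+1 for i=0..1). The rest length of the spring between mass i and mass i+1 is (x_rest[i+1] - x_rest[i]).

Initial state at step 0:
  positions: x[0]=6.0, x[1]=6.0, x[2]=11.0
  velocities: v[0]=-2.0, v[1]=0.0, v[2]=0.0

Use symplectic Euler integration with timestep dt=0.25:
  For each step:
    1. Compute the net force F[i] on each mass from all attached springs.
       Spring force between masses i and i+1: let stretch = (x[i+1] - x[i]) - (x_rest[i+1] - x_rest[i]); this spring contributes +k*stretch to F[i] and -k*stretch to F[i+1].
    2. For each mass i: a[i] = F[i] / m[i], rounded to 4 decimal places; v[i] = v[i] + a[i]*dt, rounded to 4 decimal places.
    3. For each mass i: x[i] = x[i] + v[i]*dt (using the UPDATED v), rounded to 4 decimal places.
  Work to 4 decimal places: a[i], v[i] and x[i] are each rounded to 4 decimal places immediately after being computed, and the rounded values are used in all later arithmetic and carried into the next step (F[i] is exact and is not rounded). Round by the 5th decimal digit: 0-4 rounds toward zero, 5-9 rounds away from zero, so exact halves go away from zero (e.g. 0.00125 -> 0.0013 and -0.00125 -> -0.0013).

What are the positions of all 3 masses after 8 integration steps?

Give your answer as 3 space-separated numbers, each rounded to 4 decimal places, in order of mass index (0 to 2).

Step 0: x=[6.0000 6.0000 11.0000] v=[-2.0000 0.0000 0.0000]
Step 1: x=[4.5000 7.2500 10.7500] v=[-6.0000 5.0000 -1.0000]
Step 2: x=[2.6875 8.6875 10.6250] v=[-7.2500 5.7500 -0.5000]
Step 3: x=[1.3750 9.1094 11.0156] v=[-5.2500 1.6875 1.5625]
Step 4: x=[0.9961 8.0742 11.9297] v=[-1.5156 -4.1407 3.6563]
Step 5: x=[1.3867 6.2334 12.8799] v=[1.5625 -7.3633 3.8008]
Step 6: x=[1.9890 4.8425 13.1685] v=[2.4092 -5.5635 1.1543]
Step 7: x=[2.3047 4.8198 12.3756] v=[1.2627 -0.0910 -3.1717]
Step 8: x=[2.2492 6.0572 10.6937] v=[-0.2222 4.9497 -6.7275]

Answer: 2.2492 6.0572 10.6937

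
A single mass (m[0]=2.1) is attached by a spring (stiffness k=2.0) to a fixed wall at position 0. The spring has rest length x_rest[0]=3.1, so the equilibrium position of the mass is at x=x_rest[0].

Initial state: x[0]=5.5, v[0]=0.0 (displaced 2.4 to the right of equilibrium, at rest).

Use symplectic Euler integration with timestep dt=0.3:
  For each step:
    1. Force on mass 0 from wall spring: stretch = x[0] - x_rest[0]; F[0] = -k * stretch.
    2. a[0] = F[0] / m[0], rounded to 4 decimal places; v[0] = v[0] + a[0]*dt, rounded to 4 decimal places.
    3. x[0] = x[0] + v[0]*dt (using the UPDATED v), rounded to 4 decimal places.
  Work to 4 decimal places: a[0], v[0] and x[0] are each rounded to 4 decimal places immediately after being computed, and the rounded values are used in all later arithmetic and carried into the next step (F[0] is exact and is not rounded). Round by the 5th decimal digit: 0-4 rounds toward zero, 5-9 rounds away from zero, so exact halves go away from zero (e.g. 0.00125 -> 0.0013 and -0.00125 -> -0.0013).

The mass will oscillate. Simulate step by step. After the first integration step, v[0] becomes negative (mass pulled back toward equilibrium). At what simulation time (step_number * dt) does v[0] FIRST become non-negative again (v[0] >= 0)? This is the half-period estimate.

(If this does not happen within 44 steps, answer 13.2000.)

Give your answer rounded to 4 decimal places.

Step 0: x=[5.5000] v=[0.0000]
Step 1: x=[5.2943] v=[-0.6857]
Step 2: x=[4.9005] v=[-1.3126]
Step 3: x=[4.3524] v=[-1.8270]
Step 4: x=[3.6970] v=[-2.1848]
Step 5: x=[2.9904] v=[-2.3554]
Step 6: x=[2.2932] v=[-2.3241]
Step 7: x=[1.6651] v=[-2.0936]
Step 8: x=[1.1600] v=[-1.6836]
Step 9: x=[0.8212] v=[-1.1293]
Step 10: x=[0.6777] v=[-0.4782]
Step 11: x=[0.7419] v=[0.2139]
First v>=0 after going negative at step 11, time=3.3000

Answer: 3.3000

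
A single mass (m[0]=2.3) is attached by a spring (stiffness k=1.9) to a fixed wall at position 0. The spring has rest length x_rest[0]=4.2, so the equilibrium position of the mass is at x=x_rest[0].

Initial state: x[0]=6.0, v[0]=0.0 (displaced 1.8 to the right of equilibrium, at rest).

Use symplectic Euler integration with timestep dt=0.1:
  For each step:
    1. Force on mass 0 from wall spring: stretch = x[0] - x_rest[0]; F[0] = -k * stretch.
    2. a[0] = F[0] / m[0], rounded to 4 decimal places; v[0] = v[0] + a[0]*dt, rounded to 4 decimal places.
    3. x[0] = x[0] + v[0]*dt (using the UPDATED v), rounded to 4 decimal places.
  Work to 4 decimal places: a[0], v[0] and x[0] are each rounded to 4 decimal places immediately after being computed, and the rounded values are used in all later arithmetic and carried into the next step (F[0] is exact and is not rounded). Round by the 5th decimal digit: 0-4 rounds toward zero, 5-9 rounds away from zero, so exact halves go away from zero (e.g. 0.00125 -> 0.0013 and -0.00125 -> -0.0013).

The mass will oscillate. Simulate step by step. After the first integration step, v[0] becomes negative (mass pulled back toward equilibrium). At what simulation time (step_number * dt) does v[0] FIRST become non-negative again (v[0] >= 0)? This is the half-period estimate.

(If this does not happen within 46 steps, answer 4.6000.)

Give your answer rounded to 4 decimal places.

Answer: 3.5000

Derivation:
Step 0: x=[6.0000] v=[0.0000]
Step 1: x=[5.9851] v=[-0.1487]
Step 2: x=[5.9555] v=[-0.2962]
Step 3: x=[5.9114] v=[-0.4412]
Step 4: x=[5.8531] v=[-0.5826]
Step 5: x=[5.7812] v=[-0.7192]
Step 6: x=[5.6962] v=[-0.8498]
Step 7: x=[5.5989] v=[-0.9734]
Step 8: x=[5.4900] v=[-1.0890]
Step 9: x=[5.3704] v=[-1.1956]
Step 10: x=[5.2412] v=[-1.2923]
Step 11: x=[5.1034] v=[-1.3783]
Step 12: x=[4.9581] v=[-1.4529]
Step 13: x=[4.8066] v=[-1.5155]
Step 14: x=[4.6500] v=[-1.5656]
Step 15: x=[4.4897] v=[-1.6028]
Step 16: x=[4.3270] v=[-1.6267]
Step 17: x=[4.1633] v=[-1.6372]
Step 18: x=[3.9999] v=[-1.6342]
Step 19: x=[3.8381] v=[-1.6177]
Step 20: x=[3.6793] v=[-1.5878]
Step 21: x=[3.5248] v=[-1.5448]
Step 22: x=[3.3759] v=[-1.4890]
Step 23: x=[3.2338] v=[-1.4209]
Step 24: x=[3.0997] v=[-1.3411]
Step 25: x=[2.9747] v=[-1.2502]
Step 26: x=[2.8598] v=[-1.1490]
Step 27: x=[2.7560] v=[-1.0383]
Step 28: x=[2.6641] v=[-0.9190]
Step 29: x=[2.5849] v=[-0.7921]
Step 30: x=[2.5190] v=[-0.6587]
Step 31: x=[2.4670] v=[-0.5198]
Step 32: x=[2.4293] v=[-0.3766]
Step 33: x=[2.4063] v=[-0.2303]
Step 34: x=[2.3981] v=[-0.0821]
Step 35: x=[2.4048] v=[0.0668]
First v>=0 after going negative at step 35, time=3.5000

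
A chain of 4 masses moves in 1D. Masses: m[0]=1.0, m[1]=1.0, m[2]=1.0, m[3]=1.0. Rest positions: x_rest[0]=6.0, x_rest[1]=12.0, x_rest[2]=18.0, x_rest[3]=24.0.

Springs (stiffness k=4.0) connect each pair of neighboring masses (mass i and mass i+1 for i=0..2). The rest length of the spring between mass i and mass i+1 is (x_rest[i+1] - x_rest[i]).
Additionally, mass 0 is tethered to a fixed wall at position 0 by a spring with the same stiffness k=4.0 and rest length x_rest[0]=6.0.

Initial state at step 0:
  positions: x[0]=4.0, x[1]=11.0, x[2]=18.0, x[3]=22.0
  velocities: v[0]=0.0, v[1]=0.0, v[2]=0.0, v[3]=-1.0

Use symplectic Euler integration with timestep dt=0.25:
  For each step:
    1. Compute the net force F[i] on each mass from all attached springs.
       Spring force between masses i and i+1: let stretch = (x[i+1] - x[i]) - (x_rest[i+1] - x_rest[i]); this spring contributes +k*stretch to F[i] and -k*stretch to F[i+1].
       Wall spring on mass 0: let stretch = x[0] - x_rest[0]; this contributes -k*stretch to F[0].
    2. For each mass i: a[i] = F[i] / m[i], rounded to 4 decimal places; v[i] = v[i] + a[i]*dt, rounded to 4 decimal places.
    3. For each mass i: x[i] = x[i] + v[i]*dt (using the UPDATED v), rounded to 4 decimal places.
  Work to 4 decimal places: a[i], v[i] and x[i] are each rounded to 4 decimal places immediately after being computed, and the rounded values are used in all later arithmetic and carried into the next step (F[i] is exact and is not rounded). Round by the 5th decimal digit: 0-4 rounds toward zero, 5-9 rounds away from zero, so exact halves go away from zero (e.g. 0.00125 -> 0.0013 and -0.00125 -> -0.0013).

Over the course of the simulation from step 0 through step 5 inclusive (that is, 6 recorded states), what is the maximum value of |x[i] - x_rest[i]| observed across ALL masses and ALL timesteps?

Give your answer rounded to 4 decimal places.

Answer: 2.5312

Derivation:
Step 0: x=[4.0000 11.0000 18.0000 22.0000] v=[0.0000 0.0000 0.0000 -1.0000]
Step 1: x=[4.7500 11.0000 17.2500 22.2500] v=[3.0000 0.0000 -3.0000 1.0000]
Step 2: x=[5.8750 11.0000 16.1875 22.7500] v=[4.5000 0.0000 -4.2500 2.0000]
Step 3: x=[6.8125 11.0156 15.4688 23.1094] v=[3.7500 0.0625 -2.8750 1.4375]
Step 4: x=[7.0977 11.0938 15.5469 23.0586] v=[1.1406 0.3126 0.3124 -0.2031]
Step 5: x=[6.6075 11.2862 16.3897 22.6299] v=[-1.9610 0.7696 3.3710 -1.7148]
Max displacement = 2.5312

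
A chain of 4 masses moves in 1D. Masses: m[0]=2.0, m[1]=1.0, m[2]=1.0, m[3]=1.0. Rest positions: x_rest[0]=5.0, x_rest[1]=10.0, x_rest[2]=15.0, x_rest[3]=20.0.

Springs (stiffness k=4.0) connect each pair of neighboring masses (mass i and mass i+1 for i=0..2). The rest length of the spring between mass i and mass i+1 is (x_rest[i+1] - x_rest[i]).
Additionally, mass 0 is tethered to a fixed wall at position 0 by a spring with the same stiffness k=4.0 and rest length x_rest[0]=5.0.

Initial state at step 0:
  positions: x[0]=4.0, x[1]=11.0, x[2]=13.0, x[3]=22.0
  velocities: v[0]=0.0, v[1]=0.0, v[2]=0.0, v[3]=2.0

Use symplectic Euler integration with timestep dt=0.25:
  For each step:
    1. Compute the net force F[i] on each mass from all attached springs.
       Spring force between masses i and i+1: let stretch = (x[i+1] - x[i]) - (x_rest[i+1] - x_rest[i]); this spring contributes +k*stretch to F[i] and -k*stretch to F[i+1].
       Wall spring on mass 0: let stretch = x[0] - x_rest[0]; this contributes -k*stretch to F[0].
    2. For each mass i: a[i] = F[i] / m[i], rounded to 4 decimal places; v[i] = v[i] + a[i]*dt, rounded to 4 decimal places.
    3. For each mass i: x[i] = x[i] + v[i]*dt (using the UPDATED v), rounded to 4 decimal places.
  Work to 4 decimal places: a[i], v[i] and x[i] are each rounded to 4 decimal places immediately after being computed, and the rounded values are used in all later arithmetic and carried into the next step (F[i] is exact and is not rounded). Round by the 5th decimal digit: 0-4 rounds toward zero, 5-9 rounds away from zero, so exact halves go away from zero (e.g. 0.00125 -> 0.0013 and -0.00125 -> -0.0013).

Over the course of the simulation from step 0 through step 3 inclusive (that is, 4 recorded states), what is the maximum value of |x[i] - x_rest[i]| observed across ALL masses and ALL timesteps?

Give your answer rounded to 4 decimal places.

Answer: 2.8985

Derivation:
Step 0: x=[4.0000 11.0000 13.0000 22.0000] v=[0.0000 0.0000 0.0000 2.0000]
Step 1: x=[4.3750 9.7500 14.7500 21.5000] v=[1.5000 -5.0000 7.0000 -2.0000]
Step 2: x=[4.8750 8.4063 16.9375 20.5625] v=[2.0000 -5.3750 8.7500 -3.7500]
Step 3: x=[5.2071 8.3125 17.8985 19.9688] v=[1.3282 -0.3751 3.8438 -2.3750]
Max displacement = 2.8985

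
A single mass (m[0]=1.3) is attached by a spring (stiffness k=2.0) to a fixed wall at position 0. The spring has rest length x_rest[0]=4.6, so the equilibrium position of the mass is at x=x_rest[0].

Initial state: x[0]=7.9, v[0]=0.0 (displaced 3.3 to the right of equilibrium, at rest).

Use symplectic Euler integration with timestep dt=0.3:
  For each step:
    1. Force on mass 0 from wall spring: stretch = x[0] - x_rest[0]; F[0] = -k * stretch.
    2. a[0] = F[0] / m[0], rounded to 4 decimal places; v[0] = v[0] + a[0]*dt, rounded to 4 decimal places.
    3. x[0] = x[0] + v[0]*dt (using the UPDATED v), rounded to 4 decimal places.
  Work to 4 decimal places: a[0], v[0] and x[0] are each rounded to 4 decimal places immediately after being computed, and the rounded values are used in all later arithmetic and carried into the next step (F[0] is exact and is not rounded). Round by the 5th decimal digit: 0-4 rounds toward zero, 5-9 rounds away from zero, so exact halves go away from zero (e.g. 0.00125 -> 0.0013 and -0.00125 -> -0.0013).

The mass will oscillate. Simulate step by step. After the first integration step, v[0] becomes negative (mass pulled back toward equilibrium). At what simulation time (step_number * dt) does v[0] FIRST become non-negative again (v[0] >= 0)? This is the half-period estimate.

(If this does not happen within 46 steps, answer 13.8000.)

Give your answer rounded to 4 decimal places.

Answer: 2.7000

Derivation:
Step 0: x=[7.9000] v=[0.0000]
Step 1: x=[7.4431] v=[-1.5231]
Step 2: x=[6.5925] v=[-2.8353]
Step 3: x=[5.4660] v=[-3.7549]
Step 4: x=[4.2196] v=[-4.1546]
Step 5: x=[3.0259] v=[-3.9790]
Step 6: x=[2.0502] v=[-3.2525]
Step 7: x=[1.4275] v=[-2.0757]
Step 8: x=[1.2441] v=[-0.6115]
Step 9: x=[1.5253] v=[0.9374]
First v>=0 after going negative at step 9, time=2.7000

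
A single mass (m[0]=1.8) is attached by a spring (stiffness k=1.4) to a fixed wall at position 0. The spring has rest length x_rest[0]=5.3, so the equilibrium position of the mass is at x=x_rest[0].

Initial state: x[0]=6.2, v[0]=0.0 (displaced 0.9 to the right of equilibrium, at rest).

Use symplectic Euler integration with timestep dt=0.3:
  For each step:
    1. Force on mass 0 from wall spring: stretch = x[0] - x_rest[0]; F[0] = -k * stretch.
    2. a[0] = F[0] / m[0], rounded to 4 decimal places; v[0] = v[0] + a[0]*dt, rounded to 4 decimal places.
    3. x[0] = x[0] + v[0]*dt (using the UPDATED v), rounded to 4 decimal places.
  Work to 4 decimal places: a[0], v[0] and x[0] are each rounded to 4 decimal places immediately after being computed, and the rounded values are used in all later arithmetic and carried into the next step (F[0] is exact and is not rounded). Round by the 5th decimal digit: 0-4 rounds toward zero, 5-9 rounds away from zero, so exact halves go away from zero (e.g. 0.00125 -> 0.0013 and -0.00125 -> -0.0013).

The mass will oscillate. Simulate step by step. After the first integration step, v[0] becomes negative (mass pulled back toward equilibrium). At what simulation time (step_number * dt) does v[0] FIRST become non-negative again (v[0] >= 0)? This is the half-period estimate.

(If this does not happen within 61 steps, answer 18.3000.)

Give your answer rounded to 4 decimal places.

Step 0: x=[6.2000] v=[0.0000]
Step 1: x=[6.1370] v=[-0.2100]
Step 2: x=[6.0154] v=[-0.4053]
Step 3: x=[5.8437] v=[-0.5722]
Step 4: x=[5.6340] v=[-0.6991]
Step 5: x=[5.4009] v=[-0.7770]
Step 6: x=[5.1607] v=[-0.8006]
Step 7: x=[4.9303] v=[-0.7681]
Step 8: x=[4.7257] v=[-0.6819]
Step 9: x=[4.5613] v=[-0.5479]
Step 10: x=[4.4486] v=[-0.3756]
Step 11: x=[4.3955] v=[-0.1769]
Step 12: x=[4.4058] v=[0.0342]
First v>=0 after going negative at step 12, time=3.6000

Answer: 3.6000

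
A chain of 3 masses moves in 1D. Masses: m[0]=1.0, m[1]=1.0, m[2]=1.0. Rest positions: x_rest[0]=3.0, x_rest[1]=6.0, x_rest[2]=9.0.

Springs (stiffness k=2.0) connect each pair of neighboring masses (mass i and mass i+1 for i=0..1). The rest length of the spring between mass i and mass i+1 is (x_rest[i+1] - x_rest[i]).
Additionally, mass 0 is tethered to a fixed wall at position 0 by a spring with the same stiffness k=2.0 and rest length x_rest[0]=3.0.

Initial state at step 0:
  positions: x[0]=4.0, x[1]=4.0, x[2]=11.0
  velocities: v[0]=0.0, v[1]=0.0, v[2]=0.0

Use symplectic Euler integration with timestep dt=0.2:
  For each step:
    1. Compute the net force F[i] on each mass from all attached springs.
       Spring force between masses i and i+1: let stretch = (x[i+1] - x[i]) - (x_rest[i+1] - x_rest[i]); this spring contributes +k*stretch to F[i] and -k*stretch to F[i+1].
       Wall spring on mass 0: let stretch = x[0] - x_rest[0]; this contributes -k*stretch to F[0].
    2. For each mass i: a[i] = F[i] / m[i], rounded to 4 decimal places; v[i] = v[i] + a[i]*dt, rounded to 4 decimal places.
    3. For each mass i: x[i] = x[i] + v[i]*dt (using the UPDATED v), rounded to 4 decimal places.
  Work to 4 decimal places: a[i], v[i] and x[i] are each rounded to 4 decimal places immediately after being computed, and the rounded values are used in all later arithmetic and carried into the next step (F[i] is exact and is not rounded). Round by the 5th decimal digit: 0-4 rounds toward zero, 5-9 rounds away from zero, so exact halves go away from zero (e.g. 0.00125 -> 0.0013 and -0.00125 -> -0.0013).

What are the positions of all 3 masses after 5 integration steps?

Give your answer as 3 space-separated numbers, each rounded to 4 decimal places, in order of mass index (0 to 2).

Step 0: x=[4.0000 4.0000 11.0000] v=[0.0000 0.0000 0.0000]
Step 1: x=[3.6800 4.5600 10.6800] v=[-1.6000 2.8000 -1.6000]
Step 2: x=[3.1360 5.5392 10.1104] v=[-2.7200 4.8960 -2.8480]
Step 3: x=[2.5334 6.6918 9.4151] v=[-3.0131 5.7632 -3.4765]
Step 4: x=[2.0608 7.7296 8.7419] v=[-2.3631 5.1892 -3.3658]
Step 5: x=[1.8768 8.3949 8.2278] v=[-0.9199 3.3266 -2.5707]

Answer: 1.8768 8.3949 8.2278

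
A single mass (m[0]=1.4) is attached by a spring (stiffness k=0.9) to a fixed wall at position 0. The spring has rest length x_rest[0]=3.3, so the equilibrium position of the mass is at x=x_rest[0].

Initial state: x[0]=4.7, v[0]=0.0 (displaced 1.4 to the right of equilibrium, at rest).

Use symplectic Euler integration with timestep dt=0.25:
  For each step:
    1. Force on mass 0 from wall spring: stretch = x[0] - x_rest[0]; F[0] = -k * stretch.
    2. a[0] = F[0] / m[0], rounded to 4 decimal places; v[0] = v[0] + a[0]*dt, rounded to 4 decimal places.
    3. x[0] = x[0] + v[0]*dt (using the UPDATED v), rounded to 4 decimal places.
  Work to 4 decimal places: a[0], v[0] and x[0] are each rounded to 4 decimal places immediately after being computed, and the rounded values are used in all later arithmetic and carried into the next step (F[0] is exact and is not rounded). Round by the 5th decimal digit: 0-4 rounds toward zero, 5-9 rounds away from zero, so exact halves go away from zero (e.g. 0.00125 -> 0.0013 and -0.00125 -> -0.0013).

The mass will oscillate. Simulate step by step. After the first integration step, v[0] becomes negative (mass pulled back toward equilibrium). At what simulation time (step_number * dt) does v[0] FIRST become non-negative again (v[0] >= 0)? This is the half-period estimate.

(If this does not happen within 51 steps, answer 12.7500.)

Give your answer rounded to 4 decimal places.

Step 0: x=[4.7000] v=[0.0000]
Step 1: x=[4.6438] v=[-0.2250]
Step 2: x=[4.5336] v=[-0.4410]
Step 3: x=[4.3738] v=[-0.6393]
Step 4: x=[4.1708] v=[-0.8119]
Step 5: x=[3.9328] v=[-0.9519]
Step 6: x=[3.6694] v=[-1.0536]
Step 7: x=[3.3912] v=[-1.1130]
Step 8: x=[3.1093] v=[-1.1277]
Step 9: x=[2.8350] v=[-1.0971]
Step 10: x=[2.5794] v=[-1.0224]
Step 11: x=[2.3528] v=[-0.9066]
Step 12: x=[2.1642] v=[-0.7544]
Step 13: x=[2.0212] v=[-0.5719]
Step 14: x=[1.9296] v=[-0.3664]
Step 15: x=[1.8931] v=[-0.1462]
Step 16: x=[1.9131] v=[0.0799]
First v>=0 after going negative at step 16, time=4.0000

Answer: 4.0000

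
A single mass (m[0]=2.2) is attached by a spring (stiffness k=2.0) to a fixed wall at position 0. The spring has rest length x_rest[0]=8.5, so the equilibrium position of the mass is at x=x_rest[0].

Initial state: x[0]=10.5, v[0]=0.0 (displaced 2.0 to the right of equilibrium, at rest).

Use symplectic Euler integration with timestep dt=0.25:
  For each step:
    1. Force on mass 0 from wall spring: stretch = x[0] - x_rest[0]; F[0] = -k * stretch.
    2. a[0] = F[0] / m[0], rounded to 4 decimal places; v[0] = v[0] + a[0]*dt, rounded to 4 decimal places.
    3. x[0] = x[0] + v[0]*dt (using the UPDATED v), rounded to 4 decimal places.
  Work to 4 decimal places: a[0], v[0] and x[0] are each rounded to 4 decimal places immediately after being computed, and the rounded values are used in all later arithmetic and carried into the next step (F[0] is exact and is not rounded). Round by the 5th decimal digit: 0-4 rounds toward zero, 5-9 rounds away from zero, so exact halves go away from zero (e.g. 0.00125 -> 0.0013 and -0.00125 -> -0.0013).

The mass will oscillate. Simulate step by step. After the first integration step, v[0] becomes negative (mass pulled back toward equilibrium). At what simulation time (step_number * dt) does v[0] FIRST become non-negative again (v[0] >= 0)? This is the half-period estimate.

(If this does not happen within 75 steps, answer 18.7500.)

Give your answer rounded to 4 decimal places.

Answer: 3.5000

Derivation:
Step 0: x=[10.5000] v=[0.0000]
Step 1: x=[10.3864] v=[-0.4546]
Step 2: x=[10.1656] v=[-0.8833]
Step 3: x=[9.8501] v=[-1.2619]
Step 4: x=[9.4579] v=[-1.5688]
Step 5: x=[9.0113] v=[-1.7865]
Step 6: x=[8.5356] v=[-1.9027]
Step 7: x=[8.0579] v=[-1.9108]
Step 8: x=[7.6053] v=[-1.8103]
Step 9: x=[7.2036] v=[-1.6070]
Step 10: x=[6.8755] v=[-1.3124]
Step 11: x=[6.6397] v=[-0.9432]
Step 12: x=[6.5096] v=[-0.5204]
Step 13: x=[6.4926] v=[-0.0680]
Step 14: x=[6.5897] v=[0.3882]
First v>=0 after going negative at step 14, time=3.5000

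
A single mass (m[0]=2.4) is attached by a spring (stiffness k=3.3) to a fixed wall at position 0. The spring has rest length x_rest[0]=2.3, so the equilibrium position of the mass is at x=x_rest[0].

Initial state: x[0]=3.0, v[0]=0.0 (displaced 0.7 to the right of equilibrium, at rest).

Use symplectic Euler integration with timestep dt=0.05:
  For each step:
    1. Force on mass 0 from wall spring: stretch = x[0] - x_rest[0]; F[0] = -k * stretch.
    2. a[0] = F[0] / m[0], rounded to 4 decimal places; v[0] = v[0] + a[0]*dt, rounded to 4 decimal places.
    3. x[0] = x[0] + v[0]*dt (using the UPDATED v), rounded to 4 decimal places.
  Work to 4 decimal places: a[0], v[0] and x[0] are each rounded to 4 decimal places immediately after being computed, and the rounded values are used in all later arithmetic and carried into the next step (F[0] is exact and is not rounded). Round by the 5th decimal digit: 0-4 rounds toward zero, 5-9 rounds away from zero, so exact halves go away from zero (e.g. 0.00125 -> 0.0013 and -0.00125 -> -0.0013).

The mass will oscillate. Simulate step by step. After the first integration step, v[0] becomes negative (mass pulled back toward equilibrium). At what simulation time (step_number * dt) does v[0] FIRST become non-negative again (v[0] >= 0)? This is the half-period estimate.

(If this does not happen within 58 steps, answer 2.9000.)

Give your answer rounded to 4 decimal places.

Answer: 2.7000

Derivation:
Step 0: x=[3.0000] v=[0.0000]
Step 1: x=[2.9976] v=[-0.0481]
Step 2: x=[2.9928] v=[-0.0961]
Step 3: x=[2.9856] v=[-0.1437]
Step 4: x=[2.9761] v=[-0.1908]
Step 5: x=[2.9642] v=[-0.2373]
Step 6: x=[2.9501] v=[-0.2830]
Step 7: x=[2.9337] v=[-0.3277]
Step 8: x=[2.9151] v=[-0.3713]
Step 9: x=[2.8944] v=[-0.4136]
Step 10: x=[2.8717] v=[-0.4545]
Step 11: x=[2.8470] v=[-0.4938]
Step 12: x=[2.8204] v=[-0.5314]
Step 13: x=[2.7920] v=[-0.5672]
Step 14: x=[2.7620] v=[-0.6010]
Step 15: x=[2.7304] v=[-0.6328]
Step 16: x=[2.6973] v=[-0.6624]
Step 17: x=[2.6628] v=[-0.6897]
Step 18: x=[2.6271] v=[-0.7146]
Step 19: x=[2.5902] v=[-0.7371]
Step 20: x=[2.5523] v=[-0.7571]
Step 21: x=[2.5136] v=[-0.7744]
Step 22: x=[2.4741] v=[-0.7891]
Step 23: x=[2.4340] v=[-0.8011]
Step 24: x=[2.3935] v=[-0.8103]
Step 25: x=[2.3527] v=[-0.8167]
Step 26: x=[2.3117] v=[-0.8203]
Step 27: x=[2.2706] v=[-0.8211]
Step 28: x=[2.2296] v=[-0.8191]
Step 29: x=[2.1889] v=[-0.8143]
Step 30: x=[2.1486] v=[-0.8067]
Step 31: x=[2.1088] v=[-0.7963]
Step 32: x=[2.0696] v=[-0.7832]
Step 33: x=[2.0312] v=[-0.7674]
Step 34: x=[1.9938] v=[-0.7489]
Step 35: x=[1.9574] v=[-0.7279]
Step 36: x=[1.9222] v=[-0.7043]
Step 37: x=[1.8883] v=[-0.6783]
Step 38: x=[1.8558] v=[-0.6500]
Step 39: x=[1.8248] v=[-0.6195]
Step 40: x=[1.7955] v=[-0.5868]
Step 41: x=[1.7679] v=[-0.5521]
Step 42: x=[1.7421] v=[-0.5155]
Step 43: x=[1.7182] v=[-0.4771]
Step 44: x=[1.6963] v=[-0.4371]
Step 45: x=[1.6765] v=[-0.3956]
Step 46: x=[1.6589] v=[-0.3527]
Step 47: x=[1.6435] v=[-0.3086]
Step 48: x=[1.6303] v=[-0.2635]
Step 49: x=[1.6194] v=[-0.2175]
Step 50: x=[1.6109] v=[-0.1707]
Step 51: x=[1.6047] v=[-0.1233]
Step 52: x=[1.6009] v=[-0.0755]
Step 53: x=[1.5995] v=[-0.0274]
Step 54: x=[1.6005] v=[0.0208]
First v>=0 after going negative at step 54, time=2.7000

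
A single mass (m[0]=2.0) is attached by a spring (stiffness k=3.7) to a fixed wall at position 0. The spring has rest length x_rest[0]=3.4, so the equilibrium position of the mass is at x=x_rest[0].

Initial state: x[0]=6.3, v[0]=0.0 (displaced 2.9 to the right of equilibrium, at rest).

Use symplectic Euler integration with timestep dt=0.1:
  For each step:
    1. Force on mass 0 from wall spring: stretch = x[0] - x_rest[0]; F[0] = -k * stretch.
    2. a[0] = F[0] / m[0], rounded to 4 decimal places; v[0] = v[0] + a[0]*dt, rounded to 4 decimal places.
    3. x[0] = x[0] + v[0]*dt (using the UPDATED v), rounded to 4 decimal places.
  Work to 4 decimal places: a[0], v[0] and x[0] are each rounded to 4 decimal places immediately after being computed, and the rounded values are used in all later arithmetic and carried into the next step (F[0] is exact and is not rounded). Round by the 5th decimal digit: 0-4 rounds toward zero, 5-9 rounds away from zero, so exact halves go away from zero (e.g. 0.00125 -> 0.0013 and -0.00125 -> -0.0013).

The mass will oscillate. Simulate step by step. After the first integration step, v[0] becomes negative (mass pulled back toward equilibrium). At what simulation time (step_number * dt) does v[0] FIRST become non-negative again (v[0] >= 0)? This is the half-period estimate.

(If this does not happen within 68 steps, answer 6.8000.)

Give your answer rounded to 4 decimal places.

Step 0: x=[6.3000] v=[0.0000]
Step 1: x=[6.2464] v=[-0.5365]
Step 2: x=[6.1401] v=[-1.0631]
Step 3: x=[5.9831] v=[-1.5700]
Step 4: x=[5.7783] v=[-2.0479]
Step 5: x=[5.5295] v=[-2.4879]
Step 6: x=[5.2413] v=[-2.8819]
Step 7: x=[4.9191] v=[-3.2225]
Step 8: x=[4.5688] v=[-3.5035]
Step 9: x=[4.1968] v=[-3.7197]
Step 10: x=[3.8101] v=[-3.8671]
Step 11: x=[3.4158] v=[-3.9430]
Step 12: x=[3.0212] v=[-3.9459]
Step 13: x=[2.6336] v=[-3.8758]
Step 14: x=[2.2602] v=[-3.7340]
Step 15: x=[1.9079] v=[-3.5231]
Step 16: x=[1.5832] v=[-3.2471]
Step 17: x=[1.2921] v=[-2.9110]
Step 18: x=[1.0400] v=[-2.5210]
Step 19: x=[0.8316] v=[-2.0844]
Step 20: x=[0.6707] v=[-1.6093]
Step 21: x=[0.5603] v=[-1.1044]
Step 22: x=[0.5024] v=[-0.5791]
Step 23: x=[0.4981] v=[-0.0430]
Step 24: x=[0.5475] v=[0.4939]
First v>=0 after going negative at step 24, time=2.4000

Answer: 2.4000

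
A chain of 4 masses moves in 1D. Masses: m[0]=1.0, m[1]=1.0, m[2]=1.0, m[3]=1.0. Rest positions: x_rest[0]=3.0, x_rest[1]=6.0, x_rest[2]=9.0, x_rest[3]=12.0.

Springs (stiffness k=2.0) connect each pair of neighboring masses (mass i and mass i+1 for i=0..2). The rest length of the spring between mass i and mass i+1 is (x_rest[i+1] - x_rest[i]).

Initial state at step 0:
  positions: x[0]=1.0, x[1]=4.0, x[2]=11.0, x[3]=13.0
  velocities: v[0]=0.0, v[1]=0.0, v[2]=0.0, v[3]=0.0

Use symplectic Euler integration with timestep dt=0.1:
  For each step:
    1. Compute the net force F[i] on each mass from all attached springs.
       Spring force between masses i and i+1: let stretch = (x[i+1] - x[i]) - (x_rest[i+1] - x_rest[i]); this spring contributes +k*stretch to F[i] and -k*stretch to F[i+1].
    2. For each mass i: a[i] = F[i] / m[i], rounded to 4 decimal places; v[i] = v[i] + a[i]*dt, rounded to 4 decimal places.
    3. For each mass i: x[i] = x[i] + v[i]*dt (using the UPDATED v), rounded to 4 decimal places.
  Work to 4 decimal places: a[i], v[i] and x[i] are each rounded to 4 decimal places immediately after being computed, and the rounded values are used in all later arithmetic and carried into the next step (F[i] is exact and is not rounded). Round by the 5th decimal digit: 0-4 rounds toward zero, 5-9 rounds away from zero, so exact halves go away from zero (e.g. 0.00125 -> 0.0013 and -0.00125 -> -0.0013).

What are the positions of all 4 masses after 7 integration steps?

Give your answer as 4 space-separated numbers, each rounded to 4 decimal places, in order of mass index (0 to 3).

Answer: 1.1746 5.6565 8.8780 13.2911

Derivation:
Step 0: x=[1.0000 4.0000 11.0000 13.0000] v=[0.0000 0.0000 0.0000 0.0000]
Step 1: x=[1.0000 4.0800 10.9000 13.0200] v=[0.0000 0.8000 -1.0000 0.2000]
Step 2: x=[1.0016 4.2348 10.7060 13.0576] v=[0.0160 1.5480 -1.9400 0.3760]
Step 3: x=[1.0079 4.4544 10.4296 13.1082] v=[0.0626 2.1956 -2.7639 0.5057]
Step 4: x=[1.0231 4.7245 10.0873 13.1652] v=[0.1519 2.7013 -3.4232 0.5700]
Step 5: x=[1.0523 5.0279 9.6993 13.2206] v=[0.2922 3.0336 -3.8802 0.5544]
Step 6: x=[1.1010 5.3452 9.2883 13.2656] v=[0.4873 3.1728 -4.1102 0.4501]
Step 7: x=[1.1746 5.6565 8.8780 13.2911] v=[0.7361 3.1126 -4.1034 0.2546]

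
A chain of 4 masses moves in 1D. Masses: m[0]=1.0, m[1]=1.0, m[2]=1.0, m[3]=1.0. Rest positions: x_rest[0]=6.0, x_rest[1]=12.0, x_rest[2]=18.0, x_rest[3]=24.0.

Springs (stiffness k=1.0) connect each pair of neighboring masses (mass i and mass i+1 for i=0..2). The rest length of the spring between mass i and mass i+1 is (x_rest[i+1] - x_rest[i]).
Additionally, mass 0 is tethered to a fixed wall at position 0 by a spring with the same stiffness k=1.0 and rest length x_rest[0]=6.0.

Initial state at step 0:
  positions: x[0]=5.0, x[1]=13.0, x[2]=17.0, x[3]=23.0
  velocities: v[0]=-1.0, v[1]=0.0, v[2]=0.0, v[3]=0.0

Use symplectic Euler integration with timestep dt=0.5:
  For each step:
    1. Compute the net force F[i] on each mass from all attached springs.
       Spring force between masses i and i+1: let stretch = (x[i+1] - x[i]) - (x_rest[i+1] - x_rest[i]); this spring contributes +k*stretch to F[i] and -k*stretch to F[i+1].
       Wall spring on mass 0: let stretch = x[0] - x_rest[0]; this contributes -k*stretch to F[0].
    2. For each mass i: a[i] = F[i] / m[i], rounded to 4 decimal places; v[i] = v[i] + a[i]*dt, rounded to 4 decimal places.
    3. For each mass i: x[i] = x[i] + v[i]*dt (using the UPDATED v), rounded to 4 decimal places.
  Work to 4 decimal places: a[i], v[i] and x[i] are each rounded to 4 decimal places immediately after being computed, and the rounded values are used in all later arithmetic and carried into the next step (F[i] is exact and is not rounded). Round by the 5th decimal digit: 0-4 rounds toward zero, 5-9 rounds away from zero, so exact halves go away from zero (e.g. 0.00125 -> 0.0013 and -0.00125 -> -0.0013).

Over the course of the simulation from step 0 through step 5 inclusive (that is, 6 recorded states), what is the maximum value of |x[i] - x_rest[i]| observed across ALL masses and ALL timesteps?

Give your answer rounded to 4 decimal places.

Step 0: x=[5.0000 13.0000 17.0000 23.0000] v=[-1.0000 0.0000 0.0000 0.0000]
Step 1: x=[5.2500 12.0000 17.5000 23.0000] v=[0.5000 -2.0000 1.0000 0.0000]
Step 2: x=[5.8750 10.6875 18.0000 23.1250] v=[1.2500 -2.6250 1.0000 0.2500]
Step 3: x=[6.2344 10.0000 17.9531 23.4688] v=[0.7188 -1.3750 -0.0938 0.6875]
Step 4: x=[5.9766 10.3594 17.2969 23.9337] v=[-0.5156 0.7188 -1.3125 0.9297]
Step 5: x=[5.3204 11.3575 16.5655 24.2394] v=[-1.3125 1.9962 -1.4629 0.6113]
Max displacement = 2.0000

Answer: 2.0000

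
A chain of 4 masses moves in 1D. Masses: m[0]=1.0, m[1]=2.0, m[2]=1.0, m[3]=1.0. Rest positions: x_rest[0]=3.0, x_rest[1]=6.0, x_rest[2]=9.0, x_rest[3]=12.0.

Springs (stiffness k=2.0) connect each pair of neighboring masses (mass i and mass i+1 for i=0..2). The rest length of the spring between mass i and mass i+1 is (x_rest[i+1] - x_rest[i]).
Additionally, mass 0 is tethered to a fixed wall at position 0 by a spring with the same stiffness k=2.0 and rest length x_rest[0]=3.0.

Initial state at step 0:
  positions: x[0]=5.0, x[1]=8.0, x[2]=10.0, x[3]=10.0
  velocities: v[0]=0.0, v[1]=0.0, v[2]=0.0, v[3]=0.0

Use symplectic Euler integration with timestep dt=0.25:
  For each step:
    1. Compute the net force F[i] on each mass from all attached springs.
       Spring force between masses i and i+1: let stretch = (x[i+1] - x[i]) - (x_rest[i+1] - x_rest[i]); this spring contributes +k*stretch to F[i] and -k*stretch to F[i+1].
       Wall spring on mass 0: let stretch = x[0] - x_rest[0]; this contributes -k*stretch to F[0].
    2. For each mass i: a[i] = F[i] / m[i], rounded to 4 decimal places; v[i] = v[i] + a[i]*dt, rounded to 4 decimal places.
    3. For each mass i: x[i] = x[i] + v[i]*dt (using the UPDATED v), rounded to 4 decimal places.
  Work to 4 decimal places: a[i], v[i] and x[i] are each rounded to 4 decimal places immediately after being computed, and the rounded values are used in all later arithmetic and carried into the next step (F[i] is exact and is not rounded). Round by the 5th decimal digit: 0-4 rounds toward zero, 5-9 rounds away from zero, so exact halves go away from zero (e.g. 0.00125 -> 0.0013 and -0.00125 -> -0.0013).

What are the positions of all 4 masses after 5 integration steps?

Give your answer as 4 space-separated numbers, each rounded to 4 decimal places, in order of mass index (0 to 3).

Step 0: x=[5.0000 8.0000 10.0000 10.0000] v=[0.0000 0.0000 0.0000 0.0000]
Step 1: x=[4.7500 7.9375 9.7500 10.3750] v=[-1.0000 -0.2500 -1.0000 1.5000]
Step 2: x=[4.3047 7.7891 9.3516 11.0469] v=[-1.7813 -0.5938 -1.5938 2.6875]
Step 3: x=[3.7568 7.5205 8.9698 11.8819] v=[-2.1915 -1.0743 -1.5274 3.3399]
Step 4: x=[3.2098 7.1073 8.7708 12.7279] v=[-2.1881 -1.6529 -0.7960 3.3839]
Step 5: x=[2.7487 6.5545 8.8585 13.4543] v=[-1.8443 -2.2114 0.3508 2.9054]

Answer: 2.7487 6.5545 8.8585 13.4543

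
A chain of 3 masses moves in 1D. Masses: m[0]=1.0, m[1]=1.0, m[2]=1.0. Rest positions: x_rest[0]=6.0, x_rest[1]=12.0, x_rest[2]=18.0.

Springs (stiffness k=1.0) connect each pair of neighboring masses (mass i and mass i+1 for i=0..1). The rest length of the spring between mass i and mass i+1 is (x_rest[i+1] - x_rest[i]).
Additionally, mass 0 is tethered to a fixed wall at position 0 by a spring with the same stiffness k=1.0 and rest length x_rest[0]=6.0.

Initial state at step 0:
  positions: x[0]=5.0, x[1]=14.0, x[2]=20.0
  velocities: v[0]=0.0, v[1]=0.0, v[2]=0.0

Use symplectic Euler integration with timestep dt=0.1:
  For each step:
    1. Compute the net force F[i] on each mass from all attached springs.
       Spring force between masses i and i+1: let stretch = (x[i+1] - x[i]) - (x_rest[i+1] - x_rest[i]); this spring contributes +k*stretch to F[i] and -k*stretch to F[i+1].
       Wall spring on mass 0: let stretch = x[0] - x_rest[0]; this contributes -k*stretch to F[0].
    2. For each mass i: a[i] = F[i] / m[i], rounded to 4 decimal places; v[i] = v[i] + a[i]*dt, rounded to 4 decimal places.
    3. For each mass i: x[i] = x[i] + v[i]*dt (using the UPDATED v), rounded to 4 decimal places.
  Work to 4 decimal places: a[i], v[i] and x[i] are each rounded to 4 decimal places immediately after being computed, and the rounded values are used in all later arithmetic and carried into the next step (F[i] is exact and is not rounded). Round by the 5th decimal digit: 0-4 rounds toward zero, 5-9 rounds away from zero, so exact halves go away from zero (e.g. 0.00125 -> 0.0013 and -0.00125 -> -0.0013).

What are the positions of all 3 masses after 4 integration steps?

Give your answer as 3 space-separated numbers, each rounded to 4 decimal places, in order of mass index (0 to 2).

Answer: 5.3837 13.7148 19.9956

Derivation:
Step 0: x=[5.0000 14.0000 20.0000] v=[0.0000 0.0000 0.0000]
Step 1: x=[5.0400 13.9700 20.0000] v=[0.4000 -0.3000 0.0000]
Step 2: x=[5.1189 13.9110 19.9997] v=[0.7890 -0.5900 -0.0030]
Step 3: x=[5.2345 13.8250 19.9985] v=[1.1563 -0.8603 -0.0119]
Step 4: x=[5.3837 13.7148 19.9956] v=[1.4919 -1.1020 -0.0293]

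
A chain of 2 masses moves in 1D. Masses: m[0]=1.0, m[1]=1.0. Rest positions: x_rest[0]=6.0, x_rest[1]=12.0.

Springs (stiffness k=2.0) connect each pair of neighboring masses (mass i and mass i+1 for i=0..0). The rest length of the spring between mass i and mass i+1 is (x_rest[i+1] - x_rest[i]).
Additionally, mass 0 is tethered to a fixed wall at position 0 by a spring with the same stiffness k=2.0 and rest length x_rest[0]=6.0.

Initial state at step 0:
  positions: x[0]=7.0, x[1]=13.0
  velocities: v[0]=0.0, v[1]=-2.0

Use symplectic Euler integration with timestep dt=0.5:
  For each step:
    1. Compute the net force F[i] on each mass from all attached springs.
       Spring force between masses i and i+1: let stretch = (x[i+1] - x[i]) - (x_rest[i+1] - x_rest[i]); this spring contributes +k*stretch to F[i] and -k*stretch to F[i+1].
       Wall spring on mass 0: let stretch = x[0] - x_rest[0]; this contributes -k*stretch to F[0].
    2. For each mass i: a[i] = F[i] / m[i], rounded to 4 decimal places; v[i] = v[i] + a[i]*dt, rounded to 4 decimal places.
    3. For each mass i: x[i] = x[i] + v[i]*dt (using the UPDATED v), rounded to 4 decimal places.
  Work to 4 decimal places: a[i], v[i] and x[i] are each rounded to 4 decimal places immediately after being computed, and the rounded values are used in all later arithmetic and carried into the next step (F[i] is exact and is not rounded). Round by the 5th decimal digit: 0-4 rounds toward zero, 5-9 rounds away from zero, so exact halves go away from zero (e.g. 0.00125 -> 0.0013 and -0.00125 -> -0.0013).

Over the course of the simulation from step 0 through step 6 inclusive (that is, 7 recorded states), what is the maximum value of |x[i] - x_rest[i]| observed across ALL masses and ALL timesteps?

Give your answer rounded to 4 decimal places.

Answer: 2.4062

Derivation:
Step 0: x=[7.0000 13.0000] v=[0.0000 -2.0000]
Step 1: x=[6.5000 12.0000] v=[-1.0000 -2.0000]
Step 2: x=[5.5000 11.2500] v=[-2.0000 -1.5000]
Step 3: x=[4.6250 10.6250] v=[-1.7500 -1.2500]
Step 4: x=[4.4375 10.0000] v=[-0.3750 -1.2500]
Step 5: x=[4.8125 9.5938] v=[0.7500 -0.8125]
Step 6: x=[5.1719 9.7969] v=[0.7188 0.4062]
Max displacement = 2.4062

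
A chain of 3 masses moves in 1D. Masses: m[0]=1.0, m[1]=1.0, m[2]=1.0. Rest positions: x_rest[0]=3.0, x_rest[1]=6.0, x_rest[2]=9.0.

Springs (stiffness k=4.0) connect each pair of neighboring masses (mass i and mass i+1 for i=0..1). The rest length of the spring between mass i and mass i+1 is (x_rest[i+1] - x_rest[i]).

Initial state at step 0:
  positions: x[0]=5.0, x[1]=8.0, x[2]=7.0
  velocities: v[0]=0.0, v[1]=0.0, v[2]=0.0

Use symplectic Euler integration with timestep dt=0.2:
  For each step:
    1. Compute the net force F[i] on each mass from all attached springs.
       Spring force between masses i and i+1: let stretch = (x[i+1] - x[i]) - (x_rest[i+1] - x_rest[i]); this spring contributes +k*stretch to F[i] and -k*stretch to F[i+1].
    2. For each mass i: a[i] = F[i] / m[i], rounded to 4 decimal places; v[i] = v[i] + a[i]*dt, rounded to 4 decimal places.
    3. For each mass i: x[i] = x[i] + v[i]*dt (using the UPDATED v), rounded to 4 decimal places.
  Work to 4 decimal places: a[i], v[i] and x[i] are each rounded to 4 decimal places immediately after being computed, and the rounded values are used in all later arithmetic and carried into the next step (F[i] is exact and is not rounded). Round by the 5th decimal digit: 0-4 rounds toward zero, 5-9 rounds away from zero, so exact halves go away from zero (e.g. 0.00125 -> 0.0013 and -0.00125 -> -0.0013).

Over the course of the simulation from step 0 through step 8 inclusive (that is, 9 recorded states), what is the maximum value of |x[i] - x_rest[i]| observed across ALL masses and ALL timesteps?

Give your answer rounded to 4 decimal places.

Step 0: x=[5.0000 8.0000 7.0000] v=[0.0000 0.0000 0.0000]
Step 1: x=[5.0000 7.3600 7.6400] v=[0.0000 -3.2000 3.2000]
Step 2: x=[4.8976 6.3872 8.7152] v=[-0.5120 -4.8640 5.3760]
Step 3: x=[4.5535 5.5485 9.8979] v=[-1.7203 -4.1933 5.9136]
Step 4: x=[3.8886 5.2465 10.8647] v=[-3.3243 -1.5098 4.8341]
Step 5: x=[2.9610 5.6262 11.4126] v=[-4.6380 1.8984 2.7395]
Step 6: x=[1.9798 6.5053 11.5147] v=[-4.9058 4.3954 0.5104]
Step 7: x=[1.2427 7.4618 11.2953] v=[-3.6854 4.7825 -1.0971]
Step 8: x=[1.0207 8.0366 10.9425] v=[-1.1101 2.8740 -1.7639]
Max displacement = 2.5147

Answer: 2.5147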